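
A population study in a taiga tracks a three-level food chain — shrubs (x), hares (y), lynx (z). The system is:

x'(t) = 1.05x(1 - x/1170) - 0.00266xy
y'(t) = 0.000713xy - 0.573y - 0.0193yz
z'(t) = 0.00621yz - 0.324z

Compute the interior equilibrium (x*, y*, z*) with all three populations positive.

x* ≈ 1020, y* ≈ 52.2, z* ≈ 7.82

From dz/dt = 0: 0.00621y* = 0.324, so y* = 52.2.
From dx/dt = 0: 1.05(1 - x*/1170) = 0.00266·52.2, giving x* = 1170·(1 - 0.132) = 1020.
From dy/dt = 0: 0.000713·1020 - 0.573 = 0.0193z*, so z* = 0.151/0.0193 = 7.82.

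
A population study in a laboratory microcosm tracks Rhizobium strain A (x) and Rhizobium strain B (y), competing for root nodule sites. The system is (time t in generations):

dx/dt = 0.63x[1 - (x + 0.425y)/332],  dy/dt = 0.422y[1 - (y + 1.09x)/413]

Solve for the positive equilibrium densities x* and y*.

x* ≈ 292, y* ≈ 95.2

Setting both brackets to zero gives the nullclines x + 0.425y = 332 and 1.09x + y = 413.
Substituting y = 413 - 1.09x into the first: x(1 - 0.425·1.09) = 332 - 0.425·413.
So x* = 156/0.537 = 292, and then y* = 413 - 1.09·292 = 95.2.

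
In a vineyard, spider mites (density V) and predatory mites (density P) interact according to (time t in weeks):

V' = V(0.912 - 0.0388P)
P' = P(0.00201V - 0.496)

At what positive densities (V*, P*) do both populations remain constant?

Set dP/dt = 0 with P > 0: 0.00201V - 0.496 = 0, so V* = 0.496/0.00201 = 247.
Set dV/dt = 0 with V > 0: 0.912 - 0.0388P = 0, so P* = 0.912/0.0388 = 23.5.

V* ≈ 247, P* ≈ 23.5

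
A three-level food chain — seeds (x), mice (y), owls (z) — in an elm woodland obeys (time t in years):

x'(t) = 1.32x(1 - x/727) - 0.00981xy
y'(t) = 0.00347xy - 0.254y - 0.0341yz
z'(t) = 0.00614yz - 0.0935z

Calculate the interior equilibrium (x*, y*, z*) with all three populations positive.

x* ≈ 645, y* ≈ 15.2, z* ≈ 58.2

From dz/dt = 0: 0.00614y* = 0.0935, so y* = 15.2.
From dx/dt = 0: 1.32(1 - x*/727) = 0.00981·15.2, giving x* = 727·(1 - 0.113) = 645.
From dy/dt = 0: 0.00347·645 - 0.254 = 0.0341z*, so z* = 1.98/0.0341 = 58.2.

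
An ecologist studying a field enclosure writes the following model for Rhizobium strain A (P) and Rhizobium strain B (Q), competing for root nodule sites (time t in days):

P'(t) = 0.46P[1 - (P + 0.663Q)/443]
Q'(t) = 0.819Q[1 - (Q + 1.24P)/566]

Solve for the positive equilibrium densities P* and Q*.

P* ≈ 381, Q* ≈ 93.8

Setting both brackets to zero gives the nullclines P + 0.663Q = 443 and 1.24P + Q = 566.
Substituting Q = 566 - 1.24P into the first: P(1 - 0.663·1.24) = 443 - 0.663·566.
So P* = 67.7/0.178 = 381, and then Q* = 566 - 1.24·381 = 93.8.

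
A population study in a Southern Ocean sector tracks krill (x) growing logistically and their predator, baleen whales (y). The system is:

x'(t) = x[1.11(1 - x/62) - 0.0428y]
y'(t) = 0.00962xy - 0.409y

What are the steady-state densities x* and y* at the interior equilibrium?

From dy/dt = 0 with y > 0: 0.00962x* = 0.409, so x* = 42.5.
Substitute into dx/dt = 0: 1.11(1 - 42.5/62) = 0.0428y*.
The bracket is 0.314, giving y* = 0.349/0.0428 = 8.15.

x* ≈ 42.5, y* ≈ 8.15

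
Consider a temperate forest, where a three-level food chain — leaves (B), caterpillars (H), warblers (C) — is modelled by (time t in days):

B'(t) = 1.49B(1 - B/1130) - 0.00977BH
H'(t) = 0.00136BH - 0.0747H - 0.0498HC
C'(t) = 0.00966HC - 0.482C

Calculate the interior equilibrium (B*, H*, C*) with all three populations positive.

B* ≈ 760, H* ≈ 49.9, C* ≈ 19.3

From dC/dt = 0: 0.00966H* = 0.482, so H* = 49.9.
From dB/dt = 0: 1.49(1 - B*/1130) = 0.00977·49.9, giving B* = 1130·(1 - 0.327) = 760.
From dH/dt = 0: 0.00136·760 - 0.0747 = 0.0498C*, so C* = 0.959/0.0498 = 19.3.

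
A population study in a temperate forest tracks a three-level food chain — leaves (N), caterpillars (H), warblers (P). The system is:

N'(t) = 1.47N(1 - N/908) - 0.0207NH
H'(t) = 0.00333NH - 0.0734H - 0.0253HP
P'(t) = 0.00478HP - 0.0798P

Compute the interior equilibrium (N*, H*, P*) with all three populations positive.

N* ≈ 695, H* ≈ 16.7, P* ≈ 88.5

From dP/dt = 0: 0.00478H* = 0.0798, so H* = 16.7.
From dN/dt = 0: 1.47(1 - N*/908) = 0.0207·16.7, giving N* = 908·(1 - 0.235) = 695.
From dH/dt = 0: 0.00333·695 - 0.0734 = 0.0253P*, so P* = 2.24/0.0253 = 88.5.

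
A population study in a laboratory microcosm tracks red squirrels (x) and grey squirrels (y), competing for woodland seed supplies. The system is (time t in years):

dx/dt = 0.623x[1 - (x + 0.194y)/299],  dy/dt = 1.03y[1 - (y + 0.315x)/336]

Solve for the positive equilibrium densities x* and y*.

x* ≈ 249, y* ≈ 258

Setting both brackets to zero gives the nullclines x + 0.194y = 299 and 0.315x + y = 336.
Substituting y = 336 - 0.315x into the first: x(1 - 0.194·0.315) = 299 - 0.194·336.
So x* = 234/0.939 = 249, and then y* = 336 - 0.315·249 = 258.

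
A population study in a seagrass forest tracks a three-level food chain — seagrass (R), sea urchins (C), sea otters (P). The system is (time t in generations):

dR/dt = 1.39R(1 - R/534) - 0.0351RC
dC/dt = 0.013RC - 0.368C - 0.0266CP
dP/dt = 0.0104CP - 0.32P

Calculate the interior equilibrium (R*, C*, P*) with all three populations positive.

R* ≈ 119, C* ≈ 30.8, P* ≈ 44.4

From dP/dt = 0: 0.0104C* = 0.32, so C* = 30.8.
From dR/dt = 0: 1.39(1 - R*/534) = 0.0351·30.8, giving R* = 534·(1 - 0.777) = 119.
From dC/dt = 0: 0.013·119 - 0.368 = 0.0266P*, so P* = 1.18/0.0266 = 44.4.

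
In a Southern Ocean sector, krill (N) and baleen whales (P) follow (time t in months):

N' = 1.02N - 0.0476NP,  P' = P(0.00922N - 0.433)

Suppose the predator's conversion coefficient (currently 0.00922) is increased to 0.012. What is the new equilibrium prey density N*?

N* ≈ 36.1

At the interior fixed point, setting dP/dt = 0 with P > 0 fixes N* = (predator death rate)/(NP coefficient) — independent of the other coefficients.
With the change, N* = 0.433/0.012 = 36.1; it falls from 47.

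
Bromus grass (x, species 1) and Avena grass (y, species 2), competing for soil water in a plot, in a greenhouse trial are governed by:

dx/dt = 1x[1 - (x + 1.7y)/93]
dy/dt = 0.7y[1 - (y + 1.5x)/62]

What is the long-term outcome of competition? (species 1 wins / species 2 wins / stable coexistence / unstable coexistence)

Compare the nullcline intercepts: K1/α12 = 93/1.7 = 54.7 < K2 = 62; K2/α21 = 62/1.5 = 41.3 < K1 = 93.
Since both are reversed, neither can invade when rare; the interior point is a saddle.

unstable coexistence (outcome depends on initial conditions)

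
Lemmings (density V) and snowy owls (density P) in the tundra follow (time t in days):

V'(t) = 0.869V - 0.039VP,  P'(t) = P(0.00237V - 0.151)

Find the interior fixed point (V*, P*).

Set dP/dt = 0 with P > 0: 0.00237V - 0.151 = 0, so V* = 0.151/0.00237 = 63.7.
Set dV/dt = 0 with V > 0: 0.869 - 0.039P = 0, so P* = 0.869/0.039 = 22.3.

V* ≈ 63.7, P* ≈ 22.3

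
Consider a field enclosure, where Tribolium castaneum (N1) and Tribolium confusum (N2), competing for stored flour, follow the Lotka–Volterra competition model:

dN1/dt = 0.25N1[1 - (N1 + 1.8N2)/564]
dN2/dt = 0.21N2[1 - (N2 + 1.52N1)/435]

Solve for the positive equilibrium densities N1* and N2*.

N1* ≈ 126, N2* ≈ 243

Setting both brackets to zero gives the nullclines N1 + 1.8N2 = 564 and 1.52N1 + N2 = 435.
Substituting N2 = 435 - 1.52N1 into the first: N1(1 - 1.8·1.52) = 564 - 1.8·435.
So N1* = -219/-1.74 = 126, and then N2* = 435 - 1.52·126 = 243.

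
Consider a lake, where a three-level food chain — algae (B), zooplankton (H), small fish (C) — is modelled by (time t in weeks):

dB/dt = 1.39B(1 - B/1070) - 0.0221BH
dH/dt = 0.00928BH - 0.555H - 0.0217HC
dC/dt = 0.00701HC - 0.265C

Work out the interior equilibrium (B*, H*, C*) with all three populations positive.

B* ≈ 427, H* ≈ 37.8, C* ≈ 157

From dC/dt = 0: 0.00701H* = 0.265, so H* = 37.8.
From dB/dt = 0: 1.39(1 - B*/1070) = 0.0221·37.8, giving B* = 1070·(1 - 0.601) = 427.
From dH/dt = 0: 0.00928·427 - 0.555 = 0.0217C*, so C* = 3.41/0.0217 = 157.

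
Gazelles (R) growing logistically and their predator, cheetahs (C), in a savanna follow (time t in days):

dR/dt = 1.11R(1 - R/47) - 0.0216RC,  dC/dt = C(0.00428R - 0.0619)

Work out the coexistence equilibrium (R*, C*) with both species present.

R* ≈ 14.5, C* ≈ 35.6

From dC/dt = 0 with C > 0: 0.00428R* = 0.0619, so R* = 14.5.
Substitute into dR/dt = 0: 1.11(1 - 14.5/47) = 0.0216C*.
The bracket is 0.692, giving C* = 0.768/0.0216 = 35.6.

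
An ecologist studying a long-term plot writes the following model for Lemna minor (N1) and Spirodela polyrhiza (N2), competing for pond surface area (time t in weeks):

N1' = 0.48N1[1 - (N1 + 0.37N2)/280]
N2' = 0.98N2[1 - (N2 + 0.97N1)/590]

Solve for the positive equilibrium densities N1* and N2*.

N1* ≈ 96.2, N2* ≈ 497

Setting both brackets to zero gives the nullclines N1 + 0.37N2 = 280 and 0.97N1 + N2 = 590.
Substituting N2 = 590 - 0.97N1 into the first: N1(1 - 0.37·0.97) = 280 - 0.37·590.
So N1* = 61.7/0.641 = 96.2, and then N2* = 590 - 0.97·96.2 = 497.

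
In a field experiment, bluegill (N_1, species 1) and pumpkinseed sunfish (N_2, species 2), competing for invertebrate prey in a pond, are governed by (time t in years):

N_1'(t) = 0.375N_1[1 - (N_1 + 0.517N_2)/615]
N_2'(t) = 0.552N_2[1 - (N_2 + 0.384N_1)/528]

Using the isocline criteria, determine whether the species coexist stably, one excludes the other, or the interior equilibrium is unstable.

stable coexistence

Compare the nullcline intercepts: K1/α12 = 615/0.517 = 1190 > K2 = 528; K2/α21 = 528/0.384 = 1380 > K1 = 615.
Since both inequalities hold, each species can invade when rare, so the interior equilibrium is stable.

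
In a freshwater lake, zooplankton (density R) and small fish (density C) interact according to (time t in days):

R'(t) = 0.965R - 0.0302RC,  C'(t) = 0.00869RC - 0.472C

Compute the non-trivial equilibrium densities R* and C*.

R* ≈ 54.3, C* ≈ 32

Set dC/dt = 0 with C > 0: 0.00869R - 0.472 = 0, so R* = 0.472/0.00869 = 54.3.
Set dR/dt = 0 with R > 0: 0.965 - 0.0302C = 0, so C* = 0.965/0.0302 = 32.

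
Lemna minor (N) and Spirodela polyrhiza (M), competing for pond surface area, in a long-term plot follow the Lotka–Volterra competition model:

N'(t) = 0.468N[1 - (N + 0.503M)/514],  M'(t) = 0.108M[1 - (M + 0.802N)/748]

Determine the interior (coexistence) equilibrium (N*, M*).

N* ≈ 231, M* ≈ 563

Setting both brackets to zero gives the nullclines N + 0.503M = 514 and 0.802N + M = 748.
Substituting M = 748 - 0.802N into the first: N(1 - 0.503·0.802) = 514 - 0.503·748.
So N* = 138/0.597 = 231, and then M* = 748 - 0.802·231 = 563.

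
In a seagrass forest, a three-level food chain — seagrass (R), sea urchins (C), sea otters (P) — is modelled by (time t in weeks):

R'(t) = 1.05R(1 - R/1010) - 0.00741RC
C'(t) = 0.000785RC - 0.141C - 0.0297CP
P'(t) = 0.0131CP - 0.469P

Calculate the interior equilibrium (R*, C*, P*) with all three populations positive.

R* ≈ 755, C* ≈ 35.8, P* ≈ 15.2

From dP/dt = 0: 0.0131C* = 0.469, so C* = 35.8.
From dR/dt = 0: 1.05(1 - R*/1010) = 0.00741·35.8, giving R* = 1010·(1 - 0.253) = 755.
From dC/dt = 0: 0.000785·755 - 0.141 = 0.0297P*, so P* = 0.452/0.0297 = 15.2.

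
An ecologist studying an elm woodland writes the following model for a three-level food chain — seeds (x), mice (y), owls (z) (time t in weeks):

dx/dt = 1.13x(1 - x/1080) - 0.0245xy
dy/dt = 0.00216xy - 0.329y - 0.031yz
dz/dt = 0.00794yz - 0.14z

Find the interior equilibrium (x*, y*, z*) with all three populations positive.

x* ≈ 667, y* ≈ 17.6, z* ≈ 35.9

From dz/dt = 0: 0.00794y* = 0.14, so y* = 17.6.
From dx/dt = 0: 1.13(1 - x*/1080) = 0.0245·17.6, giving x* = 1080·(1 - 0.382) = 667.
From dy/dt = 0: 0.00216·667 - 0.329 = 0.031z*, so z* = 1.11/0.031 = 35.9.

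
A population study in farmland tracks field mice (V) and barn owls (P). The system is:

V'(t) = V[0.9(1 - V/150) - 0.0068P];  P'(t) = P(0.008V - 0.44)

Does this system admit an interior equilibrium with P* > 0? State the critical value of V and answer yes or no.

Threshold V = 55; K > 55, so yes, the predator persists.

The predator equation gives dP/dt > 0 only when V > 0.44/0.008 = 55.
Without the predator, V → K = 150. Since 150 > 55, the predator can invade and persist.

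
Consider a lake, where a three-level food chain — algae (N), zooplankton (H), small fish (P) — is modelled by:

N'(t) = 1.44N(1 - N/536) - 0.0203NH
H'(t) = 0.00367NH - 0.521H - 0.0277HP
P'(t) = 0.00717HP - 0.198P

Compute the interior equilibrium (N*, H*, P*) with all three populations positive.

From dP/dt = 0: 0.00717H* = 0.198, so H* = 27.6.
From dN/dt = 0: 1.44(1 - N*/536) = 0.0203·27.6, giving N* = 536·(1 - 0.389) = 327.
From dH/dt = 0: 0.00367·327 - 0.521 = 0.0277P*, so P* = 0.68/0.0277 = 24.6.

N* ≈ 327, H* ≈ 27.6, P* ≈ 24.6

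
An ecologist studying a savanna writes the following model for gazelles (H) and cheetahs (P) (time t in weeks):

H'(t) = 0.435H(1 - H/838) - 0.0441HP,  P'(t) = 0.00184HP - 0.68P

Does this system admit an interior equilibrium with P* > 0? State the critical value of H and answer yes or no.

The predator equation gives dP/dt > 0 only when H > 0.68/0.00184 = 370.
Without the predator, H → K = 838. Since 838 > 370, the predator can invade and persist.

Threshold H = 370; K > 370, so yes, the predator persists.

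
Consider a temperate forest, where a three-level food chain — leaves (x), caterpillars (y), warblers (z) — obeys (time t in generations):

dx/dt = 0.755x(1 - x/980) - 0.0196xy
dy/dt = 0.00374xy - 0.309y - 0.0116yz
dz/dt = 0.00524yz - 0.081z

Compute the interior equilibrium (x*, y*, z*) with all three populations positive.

From dz/dt = 0: 0.00524y* = 0.081, so y* = 15.5.
From dx/dt = 0: 0.755(1 - x*/980) = 0.0196·15.5, giving x* = 980·(1 - 0.401) = 587.
From dy/dt = 0: 0.00374·587 - 0.309 = 0.0116z*, so z* = 1.89/0.0116 = 163.

x* ≈ 587, y* ≈ 15.5, z* ≈ 163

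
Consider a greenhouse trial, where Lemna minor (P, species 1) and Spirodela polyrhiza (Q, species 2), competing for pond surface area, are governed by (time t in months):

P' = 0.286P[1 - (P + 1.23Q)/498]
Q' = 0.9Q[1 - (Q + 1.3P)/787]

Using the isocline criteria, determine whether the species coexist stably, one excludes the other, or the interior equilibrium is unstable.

Compare the nullcline intercepts: K1/α12 = 498/1.23 = 405 < K2 = 787; K2/α21 = 787/1.3 = 605 > K1 = 498.
Since the inequalities point opposite ways, species 2 can invade but species 1 cannot.

species 2 excludes species 1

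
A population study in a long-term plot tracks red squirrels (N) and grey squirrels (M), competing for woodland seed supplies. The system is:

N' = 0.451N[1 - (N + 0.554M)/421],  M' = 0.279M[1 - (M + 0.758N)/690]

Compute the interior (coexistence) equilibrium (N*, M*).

N* ≈ 66.8, M* ≈ 639

Setting both brackets to zero gives the nullclines N + 0.554M = 421 and 0.758N + M = 690.
Substituting M = 690 - 0.758N into the first: N(1 - 0.554·0.758) = 421 - 0.554·690.
So N* = 38.7/0.58 = 66.8, and then M* = 690 - 0.758·66.8 = 639.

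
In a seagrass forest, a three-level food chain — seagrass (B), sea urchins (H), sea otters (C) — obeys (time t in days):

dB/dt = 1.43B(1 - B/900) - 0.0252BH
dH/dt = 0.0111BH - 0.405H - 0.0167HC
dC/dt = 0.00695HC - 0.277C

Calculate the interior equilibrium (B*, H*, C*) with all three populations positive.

B* ≈ 268, H* ≈ 39.9, C* ≈ 154

From dC/dt = 0: 0.00695H* = 0.277, so H* = 39.9.
From dB/dt = 0: 1.43(1 - B*/900) = 0.0252·39.9, giving B* = 900·(1 - 0.702) = 268.
From dH/dt = 0: 0.0111·268 - 0.405 = 0.0167C*, so C* = 2.57/0.0167 = 154.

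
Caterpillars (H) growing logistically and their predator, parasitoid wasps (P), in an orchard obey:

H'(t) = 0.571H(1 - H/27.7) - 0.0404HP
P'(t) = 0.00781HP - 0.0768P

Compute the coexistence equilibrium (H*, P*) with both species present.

H* ≈ 9.83, P* ≈ 9.12

From dP/dt = 0 with P > 0: 0.00781H* = 0.0768, so H* = 9.83.
Substitute into dH/dt = 0: 0.571(1 - 9.83/27.7) = 0.0404P*.
The bracket is 0.645, giving P* = 0.368/0.0404 = 9.12.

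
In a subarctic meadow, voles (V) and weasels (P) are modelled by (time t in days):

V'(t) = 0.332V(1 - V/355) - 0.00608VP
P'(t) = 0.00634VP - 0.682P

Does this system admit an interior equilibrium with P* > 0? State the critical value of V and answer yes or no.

The predator equation gives dP/dt > 0 only when V > 0.682/0.00634 = 108.
Without the predator, V → K = 355. Since 355 > 108, the predator can invade and persist.

Threshold V = 108; K > 108, so yes, the predator persists.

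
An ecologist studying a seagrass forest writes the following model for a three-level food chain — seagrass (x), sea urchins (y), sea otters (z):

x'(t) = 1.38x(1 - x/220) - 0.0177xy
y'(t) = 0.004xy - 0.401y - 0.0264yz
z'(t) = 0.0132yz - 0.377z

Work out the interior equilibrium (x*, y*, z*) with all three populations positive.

x* ≈ 139, y* ≈ 28.6, z* ≈ 5.93

From dz/dt = 0: 0.0132y* = 0.377, so y* = 28.6.
From dx/dt = 0: 1.38(1 - x*/220) = 0.0177·28.6, giving x* = 220·(1 - 0.366) = 139.
From dy/dt = 0: 0.004·139 - 0.401 = 0.0264z*, so z* = 0.157/0.0264 = 5.93.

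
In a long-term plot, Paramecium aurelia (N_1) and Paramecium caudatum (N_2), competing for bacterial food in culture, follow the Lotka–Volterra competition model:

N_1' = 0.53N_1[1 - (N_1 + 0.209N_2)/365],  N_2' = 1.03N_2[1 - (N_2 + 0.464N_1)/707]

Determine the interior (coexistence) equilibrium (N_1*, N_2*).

Setting both brackets to zero gives the nullclines N_1 + 0.209N_2 = 365 and 0.464N_1 + N_2 = 707.
Substituting N_2 = 707 - 0.464N_1 into the first: N_1(1 - 0.209·0.464) = 365 - 0.209·707.
So N_1* = 217/0.903 = 241, and then N_2* = 707 - 0.464·241 = 595.

N_1* ≈ 241, N_2* ≈ 595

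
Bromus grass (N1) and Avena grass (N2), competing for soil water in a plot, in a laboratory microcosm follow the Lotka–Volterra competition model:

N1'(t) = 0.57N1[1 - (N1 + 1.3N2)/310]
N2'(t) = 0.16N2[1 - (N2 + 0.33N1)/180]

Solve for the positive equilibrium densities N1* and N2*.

Setting both brackets to zero gives the nullclines N1 + 1.3N2 = 310 and 0.33N1 + N2 = 180.
Substituting N2 = 180 - 0.33N1 into the first: N1(1 - 1.3·0.33) = 310 - 1.3·180.
So N1* = 76/0.571 = 133, and then N2* = 180 - 0.33·133 = 136.

N1* ≈ 133, N2* ≈ 136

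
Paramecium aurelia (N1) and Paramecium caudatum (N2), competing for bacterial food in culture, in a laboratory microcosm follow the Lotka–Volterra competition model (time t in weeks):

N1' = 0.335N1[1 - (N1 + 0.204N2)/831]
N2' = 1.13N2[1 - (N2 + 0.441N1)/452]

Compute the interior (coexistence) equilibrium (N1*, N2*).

Setting both brackets to zero gives the nullclines N1 + 0.204N2 = 831 and 0.441N1 + N2 = 452.
Substituting N2 = 452 - 0.441N1 into the first: N1(1 - 0.204·0.441) = 831 - 0.204·452.
So N1* = 739/0.91 = 812, and then N2* = 452 - 0.441·812 = 94.

N1* ≈ 812, N2* ≈ 94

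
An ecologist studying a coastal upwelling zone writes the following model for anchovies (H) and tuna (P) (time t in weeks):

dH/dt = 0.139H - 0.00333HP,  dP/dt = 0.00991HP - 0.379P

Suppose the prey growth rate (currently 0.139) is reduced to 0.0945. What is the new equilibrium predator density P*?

At the interior fixed point, setting dH/dt = 0 with H > 0 fixes P* = (prey growth rate)/(HP coefficient) — independent of the other coefficients.
With the change, P* = 0.0945/0.00333 = 28.4; it falls from 41.7.

P* ≈ 28.4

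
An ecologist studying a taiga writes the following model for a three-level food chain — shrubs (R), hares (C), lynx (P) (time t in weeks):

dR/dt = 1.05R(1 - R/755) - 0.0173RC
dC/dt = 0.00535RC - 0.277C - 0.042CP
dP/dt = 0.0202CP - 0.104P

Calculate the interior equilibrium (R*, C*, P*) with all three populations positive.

R* ≈ 691, C* ≈ 5.15, P* ≈ 81.4

From dP/dt = 0: 0.0202C* = 0.104, so C* = 5.15.
From dR/dt = 0: 1.05(1 - R*/755) = 0.0173·5.15, giving R* = 755·(1 - 0.0848) = 691.
From dC/dt = 0: 0.00535·691 - 0.277 = 0.042P*, so P* = 3.42/0.042 = 81.4.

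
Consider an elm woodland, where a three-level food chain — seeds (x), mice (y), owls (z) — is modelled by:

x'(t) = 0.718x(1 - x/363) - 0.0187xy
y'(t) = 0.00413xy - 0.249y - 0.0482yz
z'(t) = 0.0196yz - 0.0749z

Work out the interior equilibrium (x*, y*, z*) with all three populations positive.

From dz/dt = 0: 0.0196y* = 0.0749, so y* = 3.82.
From dx/dt = 0: 0.718(1 - x*/363) = 0.0187·3.82, giving x* = 363·(1 - 0.0995) = 327.
From dy/dt = 0: 0.00413·327 - 0.249 = 0.0482z*, so z* = 1.1/0.0482 = 22.8.

x* ≈ 327, y* ≈ 3.82, z* ≈ 22.8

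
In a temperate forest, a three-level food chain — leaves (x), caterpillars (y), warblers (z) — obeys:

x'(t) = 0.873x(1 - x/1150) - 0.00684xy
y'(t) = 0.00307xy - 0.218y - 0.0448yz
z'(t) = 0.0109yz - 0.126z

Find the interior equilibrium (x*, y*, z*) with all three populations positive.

x* ≈ 1050, y* ≈ 11.6, z* ≈ 66.8

From dz/dt = 0: 0.0109y* = 0.126, so y* = 11.6.
From dx/dt = 0: 0.873(1 - x*/1150) = 0.00684·11.6, giving x* = 1150·(1 - 0.0906) = 1050.
From dy/dt = 0: 0.00307·1050 - 0.218 = 0.0448z*, so z* = 2.99/0.0448 = 66.8.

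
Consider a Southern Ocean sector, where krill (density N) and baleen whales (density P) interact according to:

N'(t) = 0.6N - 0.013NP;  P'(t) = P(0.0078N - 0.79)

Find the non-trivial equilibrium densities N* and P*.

Set dP/dt = 0 with P > 0: 0.0078N - 0.79 = 0, so N* = 0.79/0.0078 = 101.
Set dN/dt = 0 with N > 0: 0.6 - 0.013P = 0, so P* = 0.6/0.013 = 46.2.

N* ≈ 101, P* ≈ 46.2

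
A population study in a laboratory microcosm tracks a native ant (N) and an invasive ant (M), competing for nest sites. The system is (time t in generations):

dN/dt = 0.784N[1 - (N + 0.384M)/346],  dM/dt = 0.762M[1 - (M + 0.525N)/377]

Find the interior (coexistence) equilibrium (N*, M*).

N* ≈ 252, M* ≈ 245

Setting both brackets to zero gives the nullclines N + 0.384M = 346 and 0.525N + M = 377.
Substituting M = 377 - 0.525N into the first: N(1 - 0.384·0.525) = 346 - 0.384·377.
So N* = 201/0.798 = 252, and then M* = 377 - 0.525·252 = 245.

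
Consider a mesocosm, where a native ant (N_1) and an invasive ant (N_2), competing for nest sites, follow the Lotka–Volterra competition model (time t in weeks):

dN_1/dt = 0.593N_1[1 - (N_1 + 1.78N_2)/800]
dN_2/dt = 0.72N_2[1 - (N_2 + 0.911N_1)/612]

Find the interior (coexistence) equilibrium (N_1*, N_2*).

Setting both brackets to zero gives the nullclines N_1 + 1.78N_2 = 800 and 0.911N_1 + N_2 = 612.
Substituting N_2 = 612 - 0.911N_1 into the first: N_1(1 - 1.78·0.911) = 800 - 1.78·612.
So N_1* = -289/-0.622 = 466, and then N_2* = 612 - 0.911·466 = 188.

N_1* ≈ 466, N_2* ≈ 188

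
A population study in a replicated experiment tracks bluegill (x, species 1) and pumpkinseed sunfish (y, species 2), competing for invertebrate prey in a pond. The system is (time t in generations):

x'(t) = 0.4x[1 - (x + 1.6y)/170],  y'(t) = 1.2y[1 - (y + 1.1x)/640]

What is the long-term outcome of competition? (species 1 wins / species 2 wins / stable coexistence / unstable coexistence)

Compare the nullcline intercepts: K1/α12 = 170/1.6 = 106 < K2 = 640; K2/α21 = 640/1.1 = 582 > K1 = 170.
Since the inequalities point opposite ways, species 2 can invade but species 1 cannot.

species 2 excludes species 1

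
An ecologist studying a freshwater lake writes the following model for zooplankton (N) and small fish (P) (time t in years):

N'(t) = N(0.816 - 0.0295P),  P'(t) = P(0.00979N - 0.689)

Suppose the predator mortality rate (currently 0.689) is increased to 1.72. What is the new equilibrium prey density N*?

At the interior fixed point, setting dP/dt = 0 with P > 0 fixes N* = (predator death rate)/(NP coefficient) — independent of the other coefficients.
With the change, N* = 1.72/0.00979 = 176; it rises from 70.4.

N* ≈ 176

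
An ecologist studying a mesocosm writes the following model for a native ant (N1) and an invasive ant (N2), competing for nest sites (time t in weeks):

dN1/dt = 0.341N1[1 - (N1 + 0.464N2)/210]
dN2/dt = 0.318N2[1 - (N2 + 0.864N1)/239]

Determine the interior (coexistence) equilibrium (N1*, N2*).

Setting both brackets to zero gives the nullclines N1 + 0.464N2 = 210 and 0.864N1 + N2 = 239.
Substituting N2 = 239 - 0.864N1 into the first: N1(1 - 0.464·0.864) = 210 - 0.464·239.
So N1* = 99.1/0.599 = 165, and then N2* = 239 - 0.864·165 = 96.1.

N1* ≈ 165, N2* ≈ 96.1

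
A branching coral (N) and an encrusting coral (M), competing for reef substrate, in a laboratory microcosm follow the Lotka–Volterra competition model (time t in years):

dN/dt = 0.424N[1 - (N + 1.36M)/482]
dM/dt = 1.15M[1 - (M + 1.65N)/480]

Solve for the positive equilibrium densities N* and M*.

N* ≈ 137, M* ≈ 253

Setting both brackets to zero gives the nullclines N + 1.36M = 482 and 1.65N + M = 480.
Substituting M = 480 - 1.65N into the first: N(1 - 1.36·1.65) = 482 - 1.36·480.
So N* = -171/-1.24 = 137, and then M* = 480 - 1.65·137 = 253.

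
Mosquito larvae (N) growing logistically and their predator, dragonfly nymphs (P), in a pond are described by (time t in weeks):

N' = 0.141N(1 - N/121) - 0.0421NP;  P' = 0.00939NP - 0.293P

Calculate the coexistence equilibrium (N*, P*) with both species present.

N* ≈ 31.2, P* ≈ 2.49

From dP/dt = 0 with P > 0: 0.00939N* = 0.293, so N* = 31.2.
Substitute into dN/dt = 0: 0.141(1 - 31.2/121) = 0.0421P*.
The bracket is 0.742, giving P* = 0.105/0.0421 = 2.49.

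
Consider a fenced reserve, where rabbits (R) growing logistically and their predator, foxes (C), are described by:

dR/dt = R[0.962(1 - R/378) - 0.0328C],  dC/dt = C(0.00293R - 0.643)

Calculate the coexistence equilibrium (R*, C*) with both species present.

R* ≈ 219, C* ≈ 12.3

From dC/dt = 0 with C > 0: 0.00293R* = 0.643, so R* = 219.
Substitute into dR/dt = 0: 0.962(1 - 219/378) = 0.0328C*.
The bracket is 0.419, giving C* = 0.403/0.0328 = 12.3.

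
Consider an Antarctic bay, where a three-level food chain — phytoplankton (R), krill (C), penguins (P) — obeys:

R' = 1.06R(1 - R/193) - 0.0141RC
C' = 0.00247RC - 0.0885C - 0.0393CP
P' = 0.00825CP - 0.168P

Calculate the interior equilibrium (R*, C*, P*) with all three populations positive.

From dP/dt = 0: 0.00825C* = 0.168, so C* = 20.4.
From dR/dt = 0: 1.06(1 - R*/193) = 0.0141·20.4, giving R* = 193·(1 - 0.271) = 141.
From dC/dt = 0: 0.00247·141 - 0.0885 = 0.0393P*, so P* = 0.259/0.0393 = 6.59.

R* ≈ 141, C* ≈ 20.4, P* ≈ 6.59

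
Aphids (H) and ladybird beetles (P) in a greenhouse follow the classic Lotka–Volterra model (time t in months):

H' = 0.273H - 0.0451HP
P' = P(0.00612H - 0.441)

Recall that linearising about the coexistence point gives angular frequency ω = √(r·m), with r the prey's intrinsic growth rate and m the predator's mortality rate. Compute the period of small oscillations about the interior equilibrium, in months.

Here r = 0.273 and m = 0.441, so r·m = 0.12.
ω = √0.12 = 0.347 per month, hence T = 2π/ω ≈ 18.1 months.

T ≈ 18.1 months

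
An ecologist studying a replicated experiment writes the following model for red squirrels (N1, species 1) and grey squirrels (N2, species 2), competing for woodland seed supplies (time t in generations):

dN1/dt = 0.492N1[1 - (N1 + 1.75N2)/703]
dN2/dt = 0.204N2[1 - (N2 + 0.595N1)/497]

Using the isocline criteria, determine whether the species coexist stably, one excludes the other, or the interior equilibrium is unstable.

species 2 excludes species 1

Compare the nullcline intercepts: K1/α12 = 703/1.75 = 402 < K2 = 497; K2/α21 = 497/0.595 = 835 > K1 = 703.
Since the inequalities point opposite ways, species 2 can invade but species 1 cannot.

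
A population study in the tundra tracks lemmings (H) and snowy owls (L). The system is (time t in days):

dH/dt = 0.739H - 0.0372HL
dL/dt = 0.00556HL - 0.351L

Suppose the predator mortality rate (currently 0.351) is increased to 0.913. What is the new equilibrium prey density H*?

At the interior fixed point, setting dL/dt = 0 with L > 0 fixes H* = (predator death rate)/(HL coefficient) — independent of the other coefficients.
With the change, H* = 0.913/0.00556 = 164; it rises from 63.1.

H* ≈ 164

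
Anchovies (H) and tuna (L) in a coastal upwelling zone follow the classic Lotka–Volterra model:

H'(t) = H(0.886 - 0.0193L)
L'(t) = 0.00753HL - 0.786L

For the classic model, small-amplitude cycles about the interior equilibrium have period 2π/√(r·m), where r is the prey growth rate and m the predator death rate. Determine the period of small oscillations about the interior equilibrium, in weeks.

T ≈ 7.53 weeks

Here r = 0.886 and m = 0.786, so r·m = 0.696.
ω = √0.696 = 0.835 per week, hence T = 2π/ω ≈ 7.53 weeks.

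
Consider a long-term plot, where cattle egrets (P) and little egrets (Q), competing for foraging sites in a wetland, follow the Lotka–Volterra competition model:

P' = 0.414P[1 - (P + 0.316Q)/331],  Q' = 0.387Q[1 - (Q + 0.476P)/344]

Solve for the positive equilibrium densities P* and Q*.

Setting both brackets to zero gives the nullclines P + 0.316Q = 331 and 0.476P + Q = 344.
Substituting Q = 344 - 0.476P into the first: P(1 - 0.316·0.476) = 331 - 0.316·344.
So P* = 222/0.85 = 262, and then Q* = 344 - 0.476·262 = 219.

P* ≈ 262, Q* ≈ 219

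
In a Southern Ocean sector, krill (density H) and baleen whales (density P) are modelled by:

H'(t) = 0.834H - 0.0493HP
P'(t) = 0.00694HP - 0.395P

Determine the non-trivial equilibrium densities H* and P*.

H* ≈ 56.9, P* ≈ 16.9

Set dP/dt = 0 with P > 0: 0.00694H - 0.395 = 0, so H* = 0.395/0.00694 = 56.9.
Set dH/dt = 0 with H > 0: 0.834 - 0.0493P = 0, so P* = 0.834/0.0493 = 16.9.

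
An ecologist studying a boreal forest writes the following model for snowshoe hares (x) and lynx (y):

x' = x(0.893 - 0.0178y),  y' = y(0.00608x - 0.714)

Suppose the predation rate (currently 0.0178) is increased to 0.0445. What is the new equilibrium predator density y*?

At the interior fixed point, setting dx/dt = 0 with x > 0 fixes y* = (prey growth rate)/(xy coefficient) — independent of the other coefficients.
With the change, y* = 0.893/0.0445 = 20.1; it falls from 50.2.

y* ≈ 20.1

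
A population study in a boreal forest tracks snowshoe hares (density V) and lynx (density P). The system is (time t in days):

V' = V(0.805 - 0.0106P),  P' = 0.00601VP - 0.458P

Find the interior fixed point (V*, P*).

V* ≈ 76.2, P* ≈ 75.9

Set dP/dt = 0 with P > 0: 0.00601V - 0.458 = 0, so V* = 0.458/0.00601 = 76.2.
Set dV/dt = 0 with V > 0: 0.805 - 0.0106P = 0, so P* = 0.805/0.0106 = 75.9.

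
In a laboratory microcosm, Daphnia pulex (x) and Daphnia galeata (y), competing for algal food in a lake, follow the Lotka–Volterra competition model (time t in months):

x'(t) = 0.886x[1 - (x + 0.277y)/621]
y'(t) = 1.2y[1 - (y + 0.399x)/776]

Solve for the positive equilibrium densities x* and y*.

Setting both brackets to zero gives the nullclines x + 0.277y = 621 and 0.399x + y = 776.
Substituting y = 776 - 0.399x into the first: x(1 - 0.277·0.399) = 621 - 0.277·776.
So x* = 406/0.889 = 457, and then y* = 776 - 0.399·457 = 594.

x* ≈ 457, y* ≈ 594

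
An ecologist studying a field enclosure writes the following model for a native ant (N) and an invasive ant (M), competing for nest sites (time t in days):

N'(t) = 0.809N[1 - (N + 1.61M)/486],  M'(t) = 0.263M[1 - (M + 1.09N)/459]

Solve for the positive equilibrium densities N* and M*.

Setting both brackets to zero gives the nullclines N + 1.61M = 486 and 1.09N + M = 459.
Substituting M = 459 - 1.09N into the first: N(1 - 1.61·1.09) = 486 - 1.61·459.
So N* = -253/-0.755 = 335, and then M* = 459 - 1.09·335 = 93.7.

N* ≈ 335, M* ≈ 93.7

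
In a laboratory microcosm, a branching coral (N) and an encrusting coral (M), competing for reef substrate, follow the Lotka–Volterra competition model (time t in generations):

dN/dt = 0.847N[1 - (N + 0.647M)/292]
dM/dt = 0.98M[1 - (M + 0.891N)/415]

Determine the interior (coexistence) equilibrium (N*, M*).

N* ≈ 55.5, M* ≈ 366

Setting both brackets to zero gives the nullclines N + 0.647M = 292 and 0.891N + M = 415.
Substituting M = 415 - 0.891N into the first: N(1 - 0.647·0.891) = 292 - 0.647·415.
So N* = 23.5/0.424 = 55.5, and then M* = 415 - 0.891·55.5 = 366.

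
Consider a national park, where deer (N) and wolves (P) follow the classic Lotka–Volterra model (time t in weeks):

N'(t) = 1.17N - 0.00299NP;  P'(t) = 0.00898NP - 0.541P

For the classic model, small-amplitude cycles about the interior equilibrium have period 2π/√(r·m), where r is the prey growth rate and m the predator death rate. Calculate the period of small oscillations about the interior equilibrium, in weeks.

Here r = 1.17 and m = 0.541, so r·m = 0.633.
ω = √0.633 = 0.796 per week, hence T = 2π/ω ≈ 7.9 weeks.

T ≈ 7.9 weeks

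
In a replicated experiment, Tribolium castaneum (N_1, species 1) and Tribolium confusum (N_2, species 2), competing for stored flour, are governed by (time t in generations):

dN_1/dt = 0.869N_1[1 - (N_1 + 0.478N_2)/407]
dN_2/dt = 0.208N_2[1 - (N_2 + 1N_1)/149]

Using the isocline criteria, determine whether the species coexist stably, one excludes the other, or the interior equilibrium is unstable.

Compare the nullcline intercepts: K1/α12 = 407/0.478 = 851 > K2 = 149; K2/α21 = 149/1 = 149 < K1 = 407.
Since the inequalities point opposite ways, species 1 can invade but species 2 cannot.

species 1 excludes species 2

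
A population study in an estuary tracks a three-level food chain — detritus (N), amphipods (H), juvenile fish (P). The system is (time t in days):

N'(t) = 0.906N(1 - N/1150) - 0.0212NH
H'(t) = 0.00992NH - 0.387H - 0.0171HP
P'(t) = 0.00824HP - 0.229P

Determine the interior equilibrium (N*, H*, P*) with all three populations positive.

N* ≈ 402, H* ≈ 27.8, P* ≈ 211

From dP/dt = 0: 0.00824H* = 0.229, so H* = 27.8.
From dN/dt = 0: 0.906(1 - N*/1150) = 0.0212·27.8, giving N* = 1150·(1 - 0.65) = 402.
From dH/dt = 0: 0.00992·402 - 0.387 = 0.0171P*, so P* = 3.6/0.0171 = 211.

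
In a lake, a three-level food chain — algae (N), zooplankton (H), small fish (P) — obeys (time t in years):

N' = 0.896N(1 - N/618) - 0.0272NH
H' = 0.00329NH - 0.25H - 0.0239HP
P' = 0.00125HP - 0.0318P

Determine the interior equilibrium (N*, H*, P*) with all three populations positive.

N* ≈ 141, H* ≈ 25.4, P* ≈ 8.91

From dP/dt = 0: 0.00125H* = 0.0318, so H* = 25.4.
From dN/dt = 0: 0.896(1 - N*/618) = 0.0272·25.4, giving N* = 618·(1 - 0.772) = 141.
From dH/dt = 0: 0.00329·141 - 0.25 = 0.0239P*, so P* = 0.213/0.0239 = 8.91.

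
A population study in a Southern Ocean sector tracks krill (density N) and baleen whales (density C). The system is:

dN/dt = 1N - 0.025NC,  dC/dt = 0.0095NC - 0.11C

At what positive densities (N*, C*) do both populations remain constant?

N* ≈ 11.6, C* ≈ 40

Set dC/dt = 0 with C > 0: 0.0095N - 0.11 = 0, so N* = 0.11/0.0095 = 11.6.
Set dN/dt = 0 with N > 0: 1 - 0.025C = 0, so C* = 1/0.025 = 40.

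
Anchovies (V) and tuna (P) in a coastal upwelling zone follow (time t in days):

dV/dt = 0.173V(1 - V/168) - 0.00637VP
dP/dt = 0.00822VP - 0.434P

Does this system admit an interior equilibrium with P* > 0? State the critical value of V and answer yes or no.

The predator equation gives dP/dt > 0 only when V > 0.434/0.00822 = 52.8.
Without the predator, V → K = 168. Since 168 > 52.8, the predator can invade and persist.

Threshold V = 52.8; K > 52.8, so yes, the predator persists.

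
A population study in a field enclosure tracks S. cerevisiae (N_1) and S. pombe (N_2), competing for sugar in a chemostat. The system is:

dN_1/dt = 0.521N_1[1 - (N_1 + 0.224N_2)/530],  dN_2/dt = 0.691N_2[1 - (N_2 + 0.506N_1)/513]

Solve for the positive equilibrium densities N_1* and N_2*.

Setting both brackets to zero gives the nullclines N_1 + 0.224N_2 = 530 and 0.506N_1 + N_2 = 513.
Substituting N_2 = 513 - 0.506N_1 into the first: N_1(1 - 0.224·0.506) = 530 - 0.224·513.
So N_1* = 415/0.887 = 468, and then N_2* = 513 - 0.506·468 = 276.

N_1* ≈ 468, N_2* ≈ 276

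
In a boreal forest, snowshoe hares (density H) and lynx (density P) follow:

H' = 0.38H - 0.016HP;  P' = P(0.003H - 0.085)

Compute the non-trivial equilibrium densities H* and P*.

Set dP/dt = 0 with P > 0: 0.003H - 0.085 = 0, so H* = 0.085/0.003 = 28.3.
Set dH/dt = 0 with H > 0: 0.38 - 0.016P = 0, so P* = 0.38/0.016 = 23.8.

H* ≈ 28.3, P* ≈ 23.8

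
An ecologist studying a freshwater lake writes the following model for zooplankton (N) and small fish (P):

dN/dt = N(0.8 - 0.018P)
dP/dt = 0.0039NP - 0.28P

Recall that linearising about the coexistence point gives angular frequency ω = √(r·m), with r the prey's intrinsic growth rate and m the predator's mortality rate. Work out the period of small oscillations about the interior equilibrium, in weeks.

Here r = 0.8 and m = 0.28, so r·m = 0.224.
ω = √0.224 = 0.473 per week, hence T = 2π/ω ≈ 13.3 weeks.

T ≈ 13.3 weeks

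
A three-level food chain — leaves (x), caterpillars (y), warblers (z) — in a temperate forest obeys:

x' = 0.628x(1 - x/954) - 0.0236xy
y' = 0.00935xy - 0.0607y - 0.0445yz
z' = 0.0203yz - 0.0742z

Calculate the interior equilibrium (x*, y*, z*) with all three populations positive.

x* ≈ 823, y* ≈ 3.66, z* ≈ 172

From dz/dt = 0: 0.0203y* = 0.0742, so y* = 3.66.
From dx/dt = 0: 0.628(1 - x*/954) = 0.0236·3.66, giving x* = 954·(1 - 0.137) = 823.
From dy/dt = 0: 0.00935·823 - 0.0607 = 0.0445z*, so z* = 7.63/0.0445 = 172.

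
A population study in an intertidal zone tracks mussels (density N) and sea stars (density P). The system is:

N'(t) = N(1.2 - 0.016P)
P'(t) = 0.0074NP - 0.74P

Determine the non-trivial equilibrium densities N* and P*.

Set dP/dt = 0 with P > 0: 0.0074N - 0.74 = 0, so N* = 0.74/0.0074 = 100.
Set dN/dt = 0 with N > 0: 1.2 - 0.016P = 0, so P* = 1.2/0.016 = 75.

N* ≈ 100, P* ≈ 75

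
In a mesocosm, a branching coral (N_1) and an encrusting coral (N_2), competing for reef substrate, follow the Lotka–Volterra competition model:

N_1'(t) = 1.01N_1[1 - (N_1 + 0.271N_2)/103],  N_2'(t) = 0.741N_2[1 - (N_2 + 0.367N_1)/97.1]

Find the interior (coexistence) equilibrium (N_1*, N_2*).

N_1* ≈ 85.2, N_2* ≈ 65.8

Setting both brackets to zero gives the nullclines N_1 + 0.271N_2 = 103 and 0.367N_1 + N_2 = 97.1.
Substituting N_2 = 97.1 - 0.367N_1 into the first: N_1(1 - 0.271·0.367) = 103 - 0.271·97.1.
So N_1* = 76.7/0.901 = 85.2, and then N_2* = 97.1 - 0.367·85.2 = 65.8.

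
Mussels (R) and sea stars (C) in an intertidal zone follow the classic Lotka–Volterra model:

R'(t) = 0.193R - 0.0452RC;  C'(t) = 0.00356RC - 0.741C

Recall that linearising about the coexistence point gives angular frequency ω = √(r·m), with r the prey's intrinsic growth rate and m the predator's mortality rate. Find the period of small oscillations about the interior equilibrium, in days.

Here r = 0.193 and m = 0.741, so r·m = 0.143.
ω = √0.143 = 0.378 per day, hence T = 2π/ω ≈ 16.6 days.

T ≈ 16.6 days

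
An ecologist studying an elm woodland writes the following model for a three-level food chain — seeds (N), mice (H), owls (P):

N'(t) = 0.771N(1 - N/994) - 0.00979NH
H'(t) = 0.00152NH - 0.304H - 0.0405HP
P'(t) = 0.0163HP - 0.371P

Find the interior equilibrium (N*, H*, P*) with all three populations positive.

From dP/dt = 0: 0.0163H* = 0.371, so H* = 22.8.
From dN/dt = 0: 0.771(1 - N*/994) = 0.00979·22.8, giving N* = 994·(1 - 0.289) = 707.
From dH/dt = 0: 0.00152·707 - 0.304 = 0.0405P*, so P* = 0.77/0.0405 = 19.

N* ≈ 707, H* ≈ 22.8, P* ≈ 19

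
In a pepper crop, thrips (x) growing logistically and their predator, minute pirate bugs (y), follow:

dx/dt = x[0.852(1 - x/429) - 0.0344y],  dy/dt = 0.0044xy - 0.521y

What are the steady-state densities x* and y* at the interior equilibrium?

x* ≈ 118, y* ≈ 17.9

From dy/dt = 0 with y > 0: 0.0044x* = 0.521, so x* = 118.
Substitute into dx/dt = 0: 0.852(1 - 118/429) = 0.0344y*.
The bracket is 0.724, giving y* = 0.617/0.0344 = 17.9.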